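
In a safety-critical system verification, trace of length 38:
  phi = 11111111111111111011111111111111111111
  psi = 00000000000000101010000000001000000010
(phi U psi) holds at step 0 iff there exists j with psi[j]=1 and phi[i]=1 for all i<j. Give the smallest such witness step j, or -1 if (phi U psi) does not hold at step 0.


(phi U psi) at 0: need smallest j with psi[j]=1 and phi[i]=1 for all i in [0,j).
Scan from step 0:
  step 0: phi=1, psi=0 -> continue
  step 1: phi=1, psi=0 -> continue
  step 2: phi=1, psi=0 -> continue
  step 3: phi=1, psi=0 -> continue
  step 14: psi=1 and phi held for [0,14) -> witness found
Witness step = 14

14


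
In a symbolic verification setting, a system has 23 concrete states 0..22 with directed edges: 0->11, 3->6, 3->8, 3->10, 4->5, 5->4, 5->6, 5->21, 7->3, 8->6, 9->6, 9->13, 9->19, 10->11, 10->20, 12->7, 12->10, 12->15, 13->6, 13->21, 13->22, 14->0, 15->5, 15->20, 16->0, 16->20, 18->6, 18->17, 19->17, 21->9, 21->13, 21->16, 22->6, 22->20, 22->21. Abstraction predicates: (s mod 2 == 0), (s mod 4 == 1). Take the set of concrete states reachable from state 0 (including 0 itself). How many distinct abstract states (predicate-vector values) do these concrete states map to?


BFS from 0:
Concrete reachable: {0, 11}
Abstract via predicates (s mod 2 == 0), (s mod 4 == 1):
  (0,0) <- {11}
  (1,0) <- {0}
Distinct abstract states = 2

2


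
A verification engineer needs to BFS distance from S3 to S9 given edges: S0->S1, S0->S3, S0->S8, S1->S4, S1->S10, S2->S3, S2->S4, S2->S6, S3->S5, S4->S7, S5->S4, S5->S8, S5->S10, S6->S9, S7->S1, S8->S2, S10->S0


BFS layer-by-layer from S3:
  dist 0: {S3}
  dist 1: {S5}
  dist 2: {S4, S8, S10}
  dist 3: {S0, S2, S7}
  dist 4: {S1, S6}
  dist 5: {S9}
  -> S9 reached at distance 5
Shortest path length = 5

5


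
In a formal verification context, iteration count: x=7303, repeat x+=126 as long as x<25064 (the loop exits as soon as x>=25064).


Step 1: x goes from 7303 toward 25064 by 126; the body runs while x<25064, so iterations = ceil((bound-start)/step)
Step 2: Distance=17761
Step 3: ceil(17761/126)=141

141


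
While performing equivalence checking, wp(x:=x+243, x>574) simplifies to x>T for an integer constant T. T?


Formula: wp(x:=E, P) = P[E/x] (substitute E for x in postcondition)
Step 1: Postcondition: x>574
Step 2: Substitute x+243 for x: x+243>574
Step 3: Solve for x: x > 574-243 = 331

331


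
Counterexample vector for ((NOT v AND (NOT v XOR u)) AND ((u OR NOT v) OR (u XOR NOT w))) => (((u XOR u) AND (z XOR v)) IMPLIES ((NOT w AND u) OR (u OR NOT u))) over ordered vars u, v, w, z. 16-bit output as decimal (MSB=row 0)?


F1 = ((NOT v AND (NOT v XOR u)) AND ((u OR NOT v) OR (u XOR NOT w)))
F2 = (((u XOR u) AND (z XOR v)) IMPLIES ((NOT w AND u) OR (u OR NOT u)))
Counterexample to F1=>F2 is where F1=1 and F2=0.
Evaluate each row (bits = u,v,w,z, MSB first):
  row 0 [0000]: F1=1 F2=1 -> F1&~F2 -> 0
  row 1 [0001]: F1=1 F2=1 -> F1&~F2 -> 0
  row 2 [0010]: F1=1 F2=1 -> F1&~F2 -> 0
  row 3 [0011]: F1=1 F2=1 -> F1&~F2 -> 0
  row 4 [0100]: F1=0 F2=1 -> F1&~F2 -> 0
  row 5 [0101]: F1=0 F2=1 -> F1&~F2 -> 0
  row 6 [0110]: F1=0 F2=1 -> F1&~F2 -> 0
  row 7 [0111]: F1=0 F2=1 -> F1&~F2 -> 0
  row 8 [1000]: F1=0 F2=1 -> F1&~F2 -> 0
  row 9 [1001]: F1=0 F2=1 -> F1&~F2 -> 0
  row 10 [1010]: F1=0 F2=1 -> F1&~F2 -> 0
  row 11 [1011]: F1=0 F2=1 -> F1&~F2 -> 0
  row 12 [1100]: F1=0 F2=1 -> F1&~F2 -> 0
  row 13 [1101]: F1=0 F2=1 -> F1&~F2 -> 0
  row 14 [1110]: F1=0 F2=1 -> F1&~F2 -> 0
  row 15 [1111]: F1=0 F2=1 -> F1&~F2 -> 0
Full result column, 4 rows per line (u,v fixed per line; w,z runs 00..11 left to right):
  rows 0-3 [u,v=00]: 0000  = hex 0
  rows 4-7 [u,v=01]: 0000  = hex 0
  rows 8-11 [u,v=10]: 0000  = hex 0
  rows 12-15 [u,v=11]: 0000  = hex 0
Counterexample vector (row 0 .. row 15) = 0000000000000000
Output column grouped in 4s = 0000 0000 0000 0000 = 0x0000
Convert to decimal digit by digit (value = value*16 + digit):
  0 -> 0
  0*16 + 0 = 0
  0*16 + 0 = 0
  0*16 + 0 = 0
Decimal = 0

0


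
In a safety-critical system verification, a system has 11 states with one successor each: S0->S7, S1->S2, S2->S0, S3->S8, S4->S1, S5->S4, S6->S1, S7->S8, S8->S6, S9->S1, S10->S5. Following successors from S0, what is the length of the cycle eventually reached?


Trace from S0 until a state repeats:
  S0 -> S7 -> S8 -> S6 -> S1 -> S2 -> S0
S0 first seen at step 0, revisited at step 6.
Cycle length = 6 - 0 = 6

6


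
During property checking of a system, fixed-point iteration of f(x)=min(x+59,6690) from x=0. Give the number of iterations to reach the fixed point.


Step 1: x=0, cap=6690, increment=59
Step 2: x grows by 59 each step until capped at 6690; fixed point is x=6690
Step 3: iterations = ceil(6690/59) = 114

114


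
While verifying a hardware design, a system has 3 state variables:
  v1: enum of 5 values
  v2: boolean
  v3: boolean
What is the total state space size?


State space = product of domain sizes of all variables.
Domain sizes:
  v1 (enum of 5 values): 5
  v2 (boolean): 2
  v3 (boolean): 2
Product = 5 * 2 * 2 = 20

20


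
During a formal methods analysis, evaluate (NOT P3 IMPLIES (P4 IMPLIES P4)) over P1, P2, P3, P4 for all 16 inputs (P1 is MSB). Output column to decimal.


Formula: (NOT P3 IMPLIES (P4 IMPLIES P4)) over P1, P2, P3, P4 (16 rows)
Evaluate each row (bits = P1,P2,P3,P4, MSB first):
  row 0 [0000]: (NOT 0 IMPLIES (0 IMPLIES 0)) -> 1
  row 1 [0001]: (NOT 0 IMPLIES (1 IMPLIES 1)) -> 1
  row 2 [0010]: (NOT 1 IMPLIES (0 IMPLIES 0)) -> 1
  row 3 [0011]: (NOT 1 IMPLIES (1 IMPLIES 1)) -> 1
  row 4 [0100]: (NOT 0 IMPLIES (0 IMPLIES 0)) -> 1
  row 5 [0101]: (NOT 0 IMPLIES (1 IMPLIES 1)) -> 1
  row 6 [0110]: (NOT 1 IMPLIES (0 IMPLIES 0)) -> 1
  row 7 [0111]: (NOT 1 IMPLIES (1 IMPLIES 1)) -> 1
  row 8 [1000]: (NOT 0 IMPLIES (0 IMPLIES 0)) -> 1
  row 9 [1001]: (NOT 0 IMPLIES (1 IMPLIES 1)) -> 1
  row 10 [1010]: (NOT 1 IMPLIES (0 IMPLIES 0)) -> 1
  row 11 [1011]: (NOT 1 IMPLIES (1 IMPLIES 1)) -> 1
  row 12 [1100]: (NOT 0 IMPLIES (0 IMPLIES 0)) -> 1
  row 13 [1101]: (NOT 0 IMPLIES (1 IMPLIES 1)) -> 1
  row 14 [1110]: (NOT 1 IMPLIES (0 IMPLIES 0)) -> 1
  row 15 [1111]: (NOT 1 IMPLIES (1 IMPLIES 1)) -> 1
Full result column, 4 rows per line (P1,P2 fixed per line; P3,P4 runs 00..11 left to right):
  rows 0-3 [P1,P2=00]: 1111  = hex F
  rows 4-7 [P1,P2=01]: 1111  = hex F
  rows 8-11 [P1,P2=10]: 1111  = hex F
  rows 12-15 [P1,P2=11]: 1111  = hex F
Output column (row 0 .. row 15) = 1111111111111111
Output column grouped in 4s = 1111 1111 1111 1111 = 0xFFFF
Convert to decimal digit by digit (value = value*16 + digit):
  F -> 15
  15*16 + 15 (F) = 255
  255*16 + 15 (F) = 4095
  4095*16 + 15 (F) = 65535
Decimal = 65535

65535


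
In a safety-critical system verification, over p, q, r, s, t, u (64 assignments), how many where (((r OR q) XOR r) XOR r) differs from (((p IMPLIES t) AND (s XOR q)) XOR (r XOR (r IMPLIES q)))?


F1 = (((r OR q) XOR r) XOR r)
F2 = (((p IMPLIES t) AND (s XOR q)) XOR (r XOR (r IMPLIES q)))
Evaluate both on each of 64 rows (bits = p,q,r,s,t,u):
  row 0 [000000]: F1=0 F2=1 (differ) -> 1
  row 1 [000001]: F1=0 F2=1 (differ) -> 1
  row 2 [000010]: F1=0 F2=1 (differ) -> 1
  row 3 [000011]: F1=0 F2=1 (differ) -> 1
  row 4 [000100]: F1=0 F2=0 -> 0
  (every remaining row is evaluated the same way; all 64 results are listed next)
Full result column, 8 rows per line (p,q,r fixed per line; s,t,u runs 000..111 left to right):
  rows 0-7 [p,q,r=000]: 11110000  (ones: 4)
  rows 8-15 [p,q,r=001]: 00001111  (ones: 4)
  rows 16-23 [p,q,r=010]: 11110000  (ones: 4)
  rows 24-31 [p,q,r=011]: 00001111  (ones: 4)
  rows 32-39 [p,q,r=100]: 11111100  (ones: 6)
  rows 40-47 [p,q,r=101]: 00000011  (ones: 2)
  rows 48-55 [p,q,r=110]: 00110000  (ones: 2)
  rows 56-63 [p,q,r=111]: 11001111  (ones: 6)
Disagreements = 4+4+4+4+6+2+2+6 = 32

32


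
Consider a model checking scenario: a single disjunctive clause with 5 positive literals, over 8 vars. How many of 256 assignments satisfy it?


Step 1: Total=2^8=256
Step 2: Unsat when all 5 false: 2^3=8
Step 3: Sat=256-8=248

248


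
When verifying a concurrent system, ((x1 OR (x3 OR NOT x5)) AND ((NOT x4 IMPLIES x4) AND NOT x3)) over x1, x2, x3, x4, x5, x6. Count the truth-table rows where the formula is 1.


Formula: ((x1 OR (x3 OR NOT x5)) AND ((NOT x4 IMPLIES x4) AND NOT x3)) over 6 vars (64 rows)
Evaluate each row (x1, x2, x3, x4, x5, x6 as bits, MSB first):
  row 0 [000000]: ((0 OR (0 OR NOT 0)) AND ((NOT 0 IMPLIES 0) AND NOT 0)) -> 0
  row 1 [000001]: ((0 OR (0 OR NOT 0)) AND ((NOT 0 IMPLIES 0) AND NOT 0)) -> 0
  row 2 [000010]: ((0 OR (0 OR NOT 1)) AND ((NOT 0 IMPLIES 0) AND NOT 0)) -> 0
  row 3 [000011]: ((0 OR (0 OR NOT 1)) AND ((NOT 0 IMPLIES 0) AND NOT 0)) -> 0
  row 4 [000100]: ((0 OR (0 OR NOT 0)) AND ((NOT 1 IMPLIES 1) AND NOT 0)) -> 1
  (every remaining row is evaluated the same way; all 64 results are listed next)
Full result column, 8 rows per line (x1,x2,x3 fixed per line; x4,x5,x6 runs 000..111 left to right):
  rows 0-7 [x1,x2,x3=000]: 00001100  (ones: 2)
  rows 8-15 [x1,x2,x3=001]: 00000000  (ones: 0)
  rows 16-23 [x1,x2,x3=010]: 00001100  (ones: 2)
  rows 24-31 [x1,x2,x3=011]: 00000000  (ones: 0)
  rows 32-39 [x1,x2,x3=100]: 00001111  (ones: 4)
  rows 40-47 [x1,x2,x3=101]: 00000000  (ones: 0)
  rows 48-55 [x1,x2,x3=110]: 00001111  (ones: 4)
  rows 56-63 [x1,x2,x3=111]: 00000000  (ones: 0)
Count of 1-rows = 2+0+2+0+4+0+4+0 = 12

12


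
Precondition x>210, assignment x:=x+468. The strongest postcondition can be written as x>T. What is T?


Formula: sp(P, x:=E) = exists old_x. (x = E[old_x/x]) AND P[old_x/x] (old_x is the value of x before the assignment; eliminate old_x by solving x = E[old_x/x] for old_x)
Step 1: Precondition P: x>210, i.e. old_x > 210
Step 2: Assignment gives x = old_x + 468, so old_x = x - 468
Step 3: Substitute into P: x - 468 > 210
Step 4: Simplify: x > 210+468 = 678

678


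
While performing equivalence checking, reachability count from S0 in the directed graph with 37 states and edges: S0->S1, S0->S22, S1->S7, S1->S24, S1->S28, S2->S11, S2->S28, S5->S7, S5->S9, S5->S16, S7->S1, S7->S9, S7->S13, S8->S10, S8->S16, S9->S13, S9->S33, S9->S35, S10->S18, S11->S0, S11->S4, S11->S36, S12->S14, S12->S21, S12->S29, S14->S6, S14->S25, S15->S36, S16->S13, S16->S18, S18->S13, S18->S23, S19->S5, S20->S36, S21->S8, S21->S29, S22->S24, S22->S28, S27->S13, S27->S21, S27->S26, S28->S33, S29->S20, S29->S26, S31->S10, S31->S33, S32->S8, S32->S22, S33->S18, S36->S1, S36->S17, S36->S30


BFS from S0:
  layer 0: {S0}
  layer 1: {S1, S22}
  layer 2: {S7, S24, S28}
  layer 3: {S9, S13, S33}
  layer 4: {S18, S35}
  layer 5: {S23}
Reachable set: {S0, S1, S7, S9, S13, S18, S22, S23, S24, S28, S33, S35}
Count = 12

12


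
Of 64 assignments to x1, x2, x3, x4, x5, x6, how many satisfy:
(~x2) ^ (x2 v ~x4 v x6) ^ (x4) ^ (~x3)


CNF with 4 clauses over 6 vars (64 assignments).
An assignment satisfies CNF iff every clause has >=1 true literal.
Check each row (bits = x1,x2,x3,x4,x5,x6; clause T/F shown):
  row 0 [000000]: clauses=TTFT -> 0
  row 1 [000001]: clauses=TTFT -> 0
  row 2 [000010]: clauses=TTFT -> 0
  row 3 [000011]: clauses=TTFT -> 0
  row 4 [000100]: clauses=TFTT -> 0
  (every remaining row is evaluated the same way; all 64 results are listed next)
Full result column, 8 rows per line (x1,x2,x3 fixed per line; x4,x5,x6 runs 000..111 left to right):
  rows 0-7 [x1,x2,x3=000]: 00000101  (ones: 2)
  rows 8-15 [x1,x2,x3=001]: 00000000  (ones: 0)
  rows 16-23 [x1,x2,x3=010]: 00000000  (ones: 0)
  rows 24-31 [x1,x2,x3=011]: 00000000  (ones: 0)
  rows 32-39 [x1,x2,x3=100]: 00000101  (ones: 2)
  rows 40-47 [x1,x2,x3=101]: 00000000  (ones: 0)
  rows 48-55 [x1,x2,x3=110]: 00000000  (ones: 0)
  rows 56-63 [x1,x2,x3=111]: 00000000  (ones: 0)
Satisfying assignments = 2+0+0+0+2+0+0+0 = 4

4


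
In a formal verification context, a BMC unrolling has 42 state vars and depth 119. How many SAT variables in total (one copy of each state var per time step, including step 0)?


BMC unrolls to depth k, creating one copy of each state var for steps 0..k.
Step count = 119 + 1 = 120 (steps 0 through 119)
Vars per step = 42
Total = 42 * 120 = 5040

5040


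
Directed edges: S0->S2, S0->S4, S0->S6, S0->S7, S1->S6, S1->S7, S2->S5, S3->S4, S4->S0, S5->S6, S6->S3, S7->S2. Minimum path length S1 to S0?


BFS layer-by-layer from S1:
  dist 0: {S1}
  dist 1: {S6, S7}
  dist 2: {S2, S3}
  dist 3: {S4, S5}
  dist 4: {S0}
  -> S0 reached at distance 4
Shortest path length = 4

4


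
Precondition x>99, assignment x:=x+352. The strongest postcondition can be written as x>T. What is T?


Formula: sp(P, x:=E) = exists old_x. (x = E[old_x/x]) AND P[old_x/x] (old_x is the value of x before the assignment; eliminate old_x by solving x = E[old_x/x] for old_x)
Step 1: Precondition P: x>99, i.e. old_x > 99
Step 2: Assignment gives x = old_x + 352, so old_x = x - 352
Step 3: Substitute into P: x - 352 > 99
Step 4: Simplify: x > 99+352 = 451

451


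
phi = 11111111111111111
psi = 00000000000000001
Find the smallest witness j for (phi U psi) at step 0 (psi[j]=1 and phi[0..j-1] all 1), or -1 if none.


(phi U psi) at 0: need smallest j with psi[j]=1 and phi[i]=1 for all i in [0,j).
Scan from step 0:
  step 0: phi=1, psi=0 -> continue
  step 1: phi=1, psi=0 -> continue
  step 2: phi=1, psi=0 -> continue
  step 3: phi=1, psi=0 -> continue
  step 16: psi=1 and phi held for [0,16) -> witness found
Witness step = 16

16


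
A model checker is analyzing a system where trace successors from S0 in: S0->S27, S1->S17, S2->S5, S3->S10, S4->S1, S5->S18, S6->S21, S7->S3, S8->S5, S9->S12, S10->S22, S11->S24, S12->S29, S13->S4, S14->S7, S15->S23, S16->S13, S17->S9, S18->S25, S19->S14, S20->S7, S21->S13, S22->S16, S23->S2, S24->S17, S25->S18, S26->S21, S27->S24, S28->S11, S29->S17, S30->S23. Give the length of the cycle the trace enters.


Trace from S0 until a state repeats:
  S0 -> S27 -> S24 -> S17 -> S9 -> S12 -> S29 -> S17
S17 first seen at step 3, revisited at step 7.
Cycle length = 7 - 3 = 4

4


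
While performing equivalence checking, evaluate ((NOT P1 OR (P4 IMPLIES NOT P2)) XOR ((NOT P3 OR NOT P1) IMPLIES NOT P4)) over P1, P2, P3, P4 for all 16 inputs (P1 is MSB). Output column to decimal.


Formula: ((NOT P1 OR (P4 IMPLIES NOT P2)) XOR ((NOT P3 OR NOT P1) IMPLIES NOT P4)) over P1, P2, P3, P4 (16 rows)
Evaluate each row (bits = P1,P2,P3,P4, MSB first):
  row 0 [0000]: ((NOT 0 OR (0 IMPLIES NOT 0)) XOR ((NOT 0 OR NOT 0) IMPLIES NOT 0)) -> 0
  row 1 [0001]: ((NOT 0 OR (1 IMPLIES NOT 0)) XOR ((NOT 0 OR NOT 0) IMPLIES NOT 1)) -> 1
  row 2 [0010]: ((NOT 0 OR (0 IMPLIES NOT 0)) XOR ((NOT 1 OR NOT 0) IMPLIES NOT 0)) -> 0
  row 3 [0011]: ((NOT 0 OR (1 IMPLIES NOT 0)) XOR ((NOT 1 OR NOT 0) IMPLIES NOT 1)) -> 1
  row 4 [0100]: ((NOT 0 OR (0 IMPLIES NOT 1)) XOR ((NOT 0 OR NOT 0) IMPLIES NOT 0)) -> 0
  row 5 [0101]: ((NOT 0 OR (1 IMPLIES NOT 1)) XOR ((NOT 0 OR NOT 0) IMPLIES NOT 1)) -> 1
  row 6 [0110]: ((NOT 0 OR (0 IMPLIES NOT 1)) XOR ((NOT 1 OR NOT 0) IMPLIES NOT 0)) -> 0
  row 7 [0111]: ((NOT 0 OR (1 IMPLIES NOT 1)) XOR ((NOT 1 OR NOT 0) IMPLIES NOT 1)) -> 1
  row 8 [1000]: ((NOT 1 OR (0 IMPLIES NOT 0)) XOR ((NOT 0 OR NOT 1) IMPLIES NOT 0)) -> 0
  row 9 [1001]: ((NOT 1 OR (1 IMPLIES NOT 0)) XOR ((NOT 0 OR NOT 1) IMPLIES NOT 1)) -> 1
  row 10 [1010]: ((NOT 1 OR (0 IMPLIES NOT 0)) XOR ((NOT 1 OR NOT 1) IMPLIES NOT 0)) -> 0
  row 11 [1011]: ((NOT 1 OR (1 IMPLIES NOT 0)) XOR ((NOT 1 OR NOT 1) IMPLIES NOT 1)) -> 0
  row 12 [1100]: ((NOT 1 OR (0 IMPLIES NOT 1)) XOR ((NOT 0 OR NOT 1) IMPLIES NOT 0)) -> 0
  row 13 [1101]: ((NOT 1 OR (1 IMPLIES NOT 1)) XOR ((NOT 0 OR NOT 1) IMPLIES NOT 1)) -> 0
  row 14 [1110]: ((NOT 1 OR (0 IMPLIES NOT 1)) XOR ((NOT 1 OR NOT 1) IMPLIES NOT 0)) -> 0
  row 15 [1111]: ((NOT 1 OR (1 IMPLIES NOT 1)) XOR ((NOT 1 OR NOT 1) IMPLIES NOT 1)) -> 1
Full result column, 4 rows per line (P1,P2 fixed per line; P3,P4 runs 00..11 left to right):
  rows 0-3 [P1,P2=00]: 0101  = hex 5
  rows 4-7 [P1,P2=01]: 0101  = hex 5
  rows 8-11 [P1,P2=10]: 0100  = hex 4
  rows 12-15 [P1,P2=11]: 0001  = hex 1
Output column (row 0 .. row 15) = 0101010101000001
Output column grouped in 4s = 0101 0101 0100 0001 = 0x5541
Convert to decimal digit by digit (value = value*16 + digit):
  5 -> 5
  5*16 + 5 = 85
  85*16 + 4 = 1364
  1364*16 + 1 = 21825
Decimal = 21825

21825


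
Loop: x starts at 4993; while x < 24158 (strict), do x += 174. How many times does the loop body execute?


Step 1: x goes from 4993 toward 24158 by 174; the body runs while x<24158, so iterations = ceil((bound-start)/step)
Step 2: Distance=19165
Step 3: ceil(19165/174)=111

111


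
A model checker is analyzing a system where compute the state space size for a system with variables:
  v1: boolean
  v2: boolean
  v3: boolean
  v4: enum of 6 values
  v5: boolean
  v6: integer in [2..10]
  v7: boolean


State space = product of domain sizes of all variables.
Domain sizes:
  v1 (boolean): 2
  v2 (boolean): 2
  v3 (boolean): 2
  v4 (enum of 6 values): 6
  v5 (boolean): 2
  v6 (integer in [2..10]): 9
  v7 (boolean): 2
Product = 2 * 2 * 2 * 6 * 2 * 9 * 2 = 1728

1728


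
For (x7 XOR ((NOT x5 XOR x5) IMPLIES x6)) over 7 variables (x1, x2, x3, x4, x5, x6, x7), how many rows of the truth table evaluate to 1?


Formula: (x7 XOR ((NOT x5 XOR x5) IMPLIES x6)) over 7 vars (128 rows)
Evaluate each row (x1, x2, x3, x4, x5, x6, x7 as bits, MSB first):
  row 0 [0000000]: (0 XOR ((NOT 0 XOR 0) IMPLIES 0)) -> 0
  row 1 [0000001]: (1 XOR ((NOT 0 XOR 0) IMPLIES 0)) -> 1
  row 2 [0000010]: (0 XOR ((NOT 0 XOR 0) IMPLIES 1)) -> 1
  row 3 [0000011]: (1 XOR ((NOT 0 XOR 0) IMPLIES 1)) -> 0
  row 4 [0000100]: (0 XOR ((NOT 1 XOR 1) IMPLIES 0)) -> 0
  (every remaining row is evaluated the same way; all 128 results are listed next)
Full result column, 8 rows per line (x1,x2,x3,x4 fixed per line; x5,x6,x7 runs 000..111 left to right):
  rows 0-7 [x1,x2,x3,x4=0000]: 01100110  (ones: 4)
  rows 8-15 [x1,x2,x3,x4=0001]: 01100110  (ones: 4)
  rows 16-23 [x1,x2,x3,x4=0010]: 01100110  (ones: 4)
  rows 24-31 [x1,x2,x3,x4=0011]: 01100110  (ones: 4)
  rows 32-39 [x1,x2,x3,x4=0100]: 01100110  (ones: 4)
  rows 40-47 [x1,x2,x3,x4=0101]: 01100110  (ones: 4)
  rows 48-55 [x1,x2,x3,x4=0110]: 01100110  (ones: 4)
  rows 56-63 [x1,x2,x3,x4=0111]: 01100110  (ones: 4)
  rows 64-71 [x1,x2,x3,x4=1000]: 01100110  (ones: 4)
  rows 72-79 [x1,x2,x3,x4=1001]: 01100110  (ones: 4)
  rows 80-87 [x1,x2,x3,x4=1010]: 01100110  (ones: 4)
  rows 88-95 [x1,x2,x3,x4=1011]: 01100110  (ones: 4)
  rows 96-103 [x1,x2,x3,x4=1100]: 01100110  (ones: 4)
  rows 104-111 [x1,x2,x3,x4=1101]: 01100110  (ones: 4)
  rows 112-119 [x1,x2,x3,x4=1110]: 01100110  (ones: 4)
  rows 120-127 [x1,x2,x3,x4=1111]: 01100110  (ones: 4)
Count of 1-rows = 4+4+4+4+4+4+4+4+4+4+4+4+4+4+4+4 = 64

64


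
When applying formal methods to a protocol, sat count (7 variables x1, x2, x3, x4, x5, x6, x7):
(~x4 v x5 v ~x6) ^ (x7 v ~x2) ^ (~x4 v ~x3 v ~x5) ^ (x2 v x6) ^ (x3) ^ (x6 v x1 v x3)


CNF with 6 clauses over 7 vars (128 assignments).
An assignment satisfies CNF iff every clause has >=1 true literal.
Check each row (bits = x1,x2,x3,x4,x5,x6,x7; clause T/F shown):
  row 0 [0000000]: clauses=TTTFFF -> 0
  row 1 [0000001]: clauses=TTTFFF -> 0
  row 2 [0000010]: clauses=TTTTFT -> 0
  row 3 [0000011]: clauses=TTTTFT -> 0
  row 4 [0000100]: clauses=TTTFFF -> 0
  (every remaining row is evaluated the same way; all 128 results are listed next)
Full result column, 8 rows per line (x1,x2,x3,x4 fixed per line; x5,x6,x7 runs 000..111 left to right):
  rows 0-7 [x1,x2,x3,x4=0000]: 00000000  (ones: 0)
  rows 8-15 [x1,x2,x3,x4=0001]: 00000000  (ones: 0)
  rows 16-23 [x1,x2,x3,x4=0010]: 00110011  (ones: 4)
  rows 24-31 [x1,x2,x3,x4=0011]: 00000000  (ones: 0)
  rows 32-39 [x1,x2,x3,x4=0100]: 00000000  (ones: 0)
  rows 40-47 [x1,x2,x3,x4=0101]: 00000000  (ones: 0)
  rows 48-55 [x1,x2,x3,x4=0110]: 01010101  (ones: 4)
  rows 56-63 [x1,x2,x3,x4=0111]: 01000000  (ones: 1)
  rows 64-71 [x1,x2,x3,x4=1000]: 00000000  (ones: 0)
  rows 72-79 [x1,x2,x3,x4=1001]: 00000000  (ones: 0)
  rows 80-87 [x1,x2,x3,x4=1010]: 00110011  (ones: 4)
  rows 88-95 [x1,x2,x3,x4=1011]: 00000000  (ones: 0)
  rows 96-103 [x1,x2,x3,x4=1100]: 00000000  (ones: 0)
  rows 104-111 [x1,x2,x3,x4=1101]: 00000000  (ones: 0)
  rows 112-119 [x1,x2,x3,x4=1110]: 01010101  (ones: 4)
  rows 120-127 [x1,x2,x3,x4=1111]: 01000000  (ones: 1)
Satisfying assignments = 0+0+4+0+0+0+4+1+0+0+4+0+0+0+4+1 = 18

18


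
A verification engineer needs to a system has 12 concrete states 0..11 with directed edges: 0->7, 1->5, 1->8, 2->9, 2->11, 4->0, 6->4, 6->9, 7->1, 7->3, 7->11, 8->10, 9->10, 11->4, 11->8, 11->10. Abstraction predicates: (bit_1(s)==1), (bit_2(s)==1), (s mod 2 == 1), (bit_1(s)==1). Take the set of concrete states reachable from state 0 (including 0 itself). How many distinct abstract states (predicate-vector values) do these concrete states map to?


BFS from 0:
Concrete reachable: {0, 1, 3, 4, 5, 7, 8, 10, 11}
Abstract via predicates (bit_1(s)==1), (bit_2(s)==1), (s mod 2 == 1), (bit_1(s)==1):
  (0,0,0,0) <- {0, 8}
  (0,0,1,0) <- {1}
  (0,1,0,0) <- {4}
  (0,1,1,0) <- {5}
  (1,0,0,1) <- {10}
  (1,0,1,1) <- {3, 11}
  (1,1,1,1) <- {7}
Distinct abstract states = 7

7


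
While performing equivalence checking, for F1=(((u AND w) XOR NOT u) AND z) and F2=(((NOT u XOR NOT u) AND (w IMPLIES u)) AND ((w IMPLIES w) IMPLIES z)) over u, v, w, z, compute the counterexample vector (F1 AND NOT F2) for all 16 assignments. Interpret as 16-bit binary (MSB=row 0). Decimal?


F1 = (((u AND w) XOR NOT u) AND z)
F2 = (((NOT u XOR NOT u) AND (w IMPLIES u)) AND ((w IMPLIES w) IMPLIES z))
Counterexample to F1=>F2 is where F1=1 and F2=0.
Evaluate each row (bits = u,v,w,z, MSB first):
  row 0 [0000]: F1=0 F2=0 -> F1&~F2 -> 0
  row 1 [0001]: F1=1 F2=0 -> F1&~F2 -> 1
  row 2 [0010]: F1=0 F2=0 -> F1&~F2 -> 0
  row 3 [0011]: F1=1 F2=0 -> F1&~F2 -> 1
  row 4 [0100]: F1=0 F2=0 -> F1&~F2 -> 0
  row 5 [0101]: F1=1 F2=0 -> F1&~F2 -> 1
  row 6 [0110]: F1=0 F2=0 -> F1&~F2 -> 0
  row 7 [0111]: F1=1 F2=0 -> F1&~F2 -> 1
  row 8 [1000]: F1=0 F2=0 -> F1&~F2 -> 0
  row 9 [1001]: F1=0 F2=0 -> F1&~F2 -> 0
  row 10 [1010]: F1=0 F2=0 -> F1&~F2 -> 0
  row 11 [1011]: F1=1 F2=0 -> F1&~F2 -> 1
  row 12 [1100]: F1=0 F2=0 -> F1&~F2 -> 0
  row 13 [1101]: F1=0 F2=0 -> F1&~F2 -> 0
  row 14 [1110]: F1=0 F2=0 -> F1&~F2 -> 0
  row 15 [1111]: F1=1 F2=0 -> F1&~F2 -> 1
Full result column, 4 rows per line (u,v fixed per line; w,z runs 00..11 left to right):
  rows 0-3 [u,v=00]: 0101  = hex 5
  rows 4-7 [u,v=01]: 0101  = hex 5
  rows 8-11 [u,v=10]: 0001  = hex 1
  rows 12-15 [u,v=11]: 0001  = hex 1
Counterexample vector (row 0 .. row 15) = 0101010100010001
Output column grouped in 4s = 0101 0101 0001 0001 = 0x5511
Convert to decimal digit by digit (value = value*16 + digit):
  5 -> 5
  5*16 + 5 = 85
  85*16 + 1 = 1361
  1361*16 + 1 = 21777
Decimal = 21777

21777


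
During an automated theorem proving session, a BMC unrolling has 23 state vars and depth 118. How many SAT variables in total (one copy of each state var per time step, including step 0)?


BMC unrolls to depth k, creating one copy of each state var for steps 0..k.
Step count = 118 + 1 = 119 (steps 0 through 118)
Vars per step = 23
Total = 23 * 119 = 2737

2737


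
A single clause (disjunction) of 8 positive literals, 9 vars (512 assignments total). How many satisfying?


Step 1: Total=2^9=512
Step 2: Unsat when all 8 false: 2^1=2
Step 3: Sat=512-2=510

510


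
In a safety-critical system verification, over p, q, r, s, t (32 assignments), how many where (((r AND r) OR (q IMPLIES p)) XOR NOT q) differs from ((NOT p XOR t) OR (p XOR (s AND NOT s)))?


F1 = (((r AND r) OR (q IMPLIES p)) XOR NOT q)
F2 = ((NOT p XOR t) OR (p XOR (s AND NOT s)))
Evaluate both on each of 32 rows (bits = p,q,r,s,t):
  row 0 [00000]: F1=0 F2=1 (differ) -> 1
  row 1 [00001]: F1=0 F2=0 -> 0
  row 2 [00010]: F1=0 F2=1 (differ) -> 1
  row 3 [00011]: F1=0 F2=0 -> 0
  row 4 [00100]: F1=0 F2=1 (differ) -> 1
  row 5 [00101]: F1=0 F2=0 -> 0
  row 6 [00110]: F1=0 F2=1 (differ) -> 1
  row 7 [00111]: F1=0 F2=0 -> 0
  row 8 [01000]: F1=0 F2=1 (differ) -> 1
  row 9 [01001]: F1=0 F2=0 -> 0
  row 10 [01010]: F1=0 F2=1 (differ) -> 1
  row 11 [01011]: F1=0 F2=0 -> 0
  row 12 [01100]: F1=1 F2=1 -> 0
  row 13 [01101]: F1=1 F2=0 (differ) -> 1
  row 14 [01110]: F1=1 F2=1 -> 0
  row 15 [01111]: F1=1 F2=0 (differ) -> 1
  row 16 [10000]: F1=0 F2=1 (differ) -> 1
  row 17 [10001]: F1=0 F2=1 (differ) -> 1
  row 18 [10010]: F1=0 F2=1 (differ) -> 1
  row 19 [10011]: F1=0 F2=1 (differ) -> 1
  row 20 [10100]: F1=0 F2=1 (differ) -> 1
  row 21 [10101]: F1=0 F2=1 (differ) -> 1
  row 22 [10110]: F1=0 F2=1 (differ) -> 1
  row 23 [10111]: F1=0 F2=1 (differ) -> 1
  row 24 [11000]: F1=1 F2=1 -> 0
  row 25 [11001]: F1=1 F2=1 -> 0
  row 26 [11010]: F1=1 F2=1 -> 0
  row 27 [11011]: F1=1 F2=1 -> 0
  row 28 [11100]: F1=1 F2=1 -> 0
  row 29 [11101]: F1=1 F2=1 -> 0
  row 30 [11110]: F1=1 F2=1 -> 0
  row 31 [11111]: F1=1 F2=1 -> 0
Full result column, 8 rows per line (p,q fixed per line; r,s,t runs 000..111 left to right):
  rows 0-7 [p,q=00]: 10101010  (ones: 4)
  rows 8-15 [p,q=01]: 10100101  (ones: 4)
  rows 16-23 [p,q=10]: 11111111  (ones: 8)
  rows 24-31 [p,q=11]: 00000000  (ones: 0)
Disagreements = 4+4+8+0 = 16

16


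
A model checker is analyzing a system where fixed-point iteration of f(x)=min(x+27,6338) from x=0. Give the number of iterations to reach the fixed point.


Step 1: x=0, cap=6338, increment=27
Step 2: x grows by 27 each step until capped at 6338; fixed point is x=6338
Step 3: iterations = ceil(6338/27) = 235

235


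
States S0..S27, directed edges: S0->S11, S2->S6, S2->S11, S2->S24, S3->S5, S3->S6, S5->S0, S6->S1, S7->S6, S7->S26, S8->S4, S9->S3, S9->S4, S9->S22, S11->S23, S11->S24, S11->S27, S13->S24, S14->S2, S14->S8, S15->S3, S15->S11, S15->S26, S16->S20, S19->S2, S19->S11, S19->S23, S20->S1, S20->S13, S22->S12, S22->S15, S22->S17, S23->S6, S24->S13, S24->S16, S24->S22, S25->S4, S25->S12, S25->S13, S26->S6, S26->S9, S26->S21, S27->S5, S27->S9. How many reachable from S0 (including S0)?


BFS from S0:
  layer 0: {S0}
  layer 1: {S11}
  layer 2: {S23, S24, S27}
  layer 3: {S5, S6, S9, S13, S16, S22}
  layer 4: {S1, S3, S4, S12, S15, S17, S20}
  layer 5: {S26}
  layer 6: {S21}
Reachable set: {S0, S1, S3, S4, S5, S6, S9, S11, S12, S13, S15, S16, S17, S20, S21, S22, S23, S24, S26, S27}
Count = 20

20


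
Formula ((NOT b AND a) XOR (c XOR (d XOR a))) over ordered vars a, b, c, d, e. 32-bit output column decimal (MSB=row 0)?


Formula: ((NOT b AND a) XOR (c XOR (d XOR a))) over a, b, c, d, e (32 rows)
Evaluate each row (bits = a,b,c,d,e, MSB first):
  row 0 [00000]: ((NOT 0 AND 0) XOR (0 XOR (0 XOR 0))) -> 0
  row 1 [00001]: ((NOT 0 AND 0) XOR (0 XOR (0 XOR 0))) -> 0
  row 2 [00010]: ((NOT 0 AND 0) XOR (0 XOR (1 XOR 0))) -> 1
  row 3 [00011]: ((NOT 0 AND 0) XOR (0 XOR (1 XOR 0))) -> 1
  row 4 [00100]: ((NOT 0 AND 0) XOR (1 XOR (0 XOR 0))) -> 1
  row 5 [00101]: ((NOT 0 AND 0) XOR (1 XOR (0 XOR 0))) -> 1
  row 6 [00110]: ((NOT 0 AND 0) XOR (1 XOR (1 XOR 0))) -> 0
  row 7 [00111]: ((NOT 0 AND 0) XOR (1 XOR (1 XOR 0))) -> 0
  row 8 [01000]: ((NOT 1 AND 0) XOR (0 XOR (0 XOR 0))) -> 0
  row 9 [01001]: ((NOT 1 AND 0) XOR (0 XOR (0 XOR 0))) -> 0
  row 10 [01010]: ((NOT 1 AND 0) XOR (0 XOR (1 XOR 0))) -> 1
  row 11 [01011]: ((NOT 1 AND 0) XOR (0 XOR (1 XOR 0))) -> 1
  row 12 [01100]: ((NOT 1 AND 0) XOR (1 XOR (0 XOR 0))) -> 1
  row 13 [01101]: ((NOT 1 AND 0) XOR (1 XOR (0 XOR 0))) -> 1
  row 14 [01110]: ((NOT 1 AND 0) XOR (1 XOR (1 XOR 0))) -> 0
  row 15 [01111]: ((NOT 1 AND 0) XOR (1 XOR (1 XOR 0))) -> 0
  row 16 [10000]: ((NOT 0 AND 1) XOR (0 XOR (0 XOR 1))) -> 0
  row 17 [10001]: ((NOT 0 AND 1) XOR (0 XOR (0 XOR 1))) -> 0
  row 18 [10010]: ((NOT 0 AND 1) XOR (0 XOR (1 XOR 1))) -> 1
  row 19 [10011]: ((NOT 0 AND 1) XOR (0 XOR (1 XOR 1))) -> 1
  row 20 [10100]: ((NOT 0 AND 1) XOR (1 XOR (0 XOR 1))) -> 1
  row 21 [10101]: ((NOT 0 AND 1) XOR (1 XOR (0 XOR 1))) -> 1
  row 22 [10110]: ((NOT 0 AND 1) XOR (1 XOR (1 XOR 1))) -> 0
  row 23 [10111]: ((NOT 0 AND 1) XOR (1 XOR (1 XOR 1))) -> 0
  row 24 [11000]: ((NOT 1 AND 1) XOR (0 XOR (0 XOR 1))) -> 1
  row 25 [11001]: ((NOT 1 AND 1) XOR (0 XOR (0 XOR 1))) -> 1
  row 26 [11010]: ((NOT 1 AND 1) XOR (0 XOR (1 XOR 1))) -> 0
  row 27 [11011]: ((NOT 1 AND 1) XOR (0 XOR (1 XOR 1))) -> 0
  row 28 [11100]: ((NOT 1 AND 1) XOR (1 XOR (0 XOR 1))) -> 0
  row 29 [11101]: ((NOT 1 AND 1) XOR (1 XOR (0 XOR 1))) -> 0
  row 30 [11110]: ((NOT 1 AND 1) XOR (1 XOR (1 XOR 1))) -> 1
  row 31 [11111]: ((NOT 1 AND 1) XOR (1 XOR (1 XOR 1))) -> 1
Full result column, 4 rows per line (a,b,c fixed per line; d,e runs 00..11 left to right):
  rows 0-3 [a,b,c=000]: 0011  = hex 3
  rows 4-7 [a,b,c=001]: 1100  = hex C
  rows 8-11 [a,b,c=010]: 0011  = hex 3
  rows 12-15 [a,b,c=011]: 1100  = hex C
  rows 16-19 [a,b,c=100]: 0011  = hex 3
  rows 20-23 [a,b,c=101]: 1100  = hex C
  rows 24-27 [a,b,c=110]: 1100  = hex C
  rows 28-31 [a,b,c=111]: 0011  = hex 3
Output column (row 0 .. row 31) = 00111100001111000011110011000011
Output column grouped in 4s = 0011 1100 0011 1100 0011 1100 1100 0011 = 0x3C3C3CC3
Convert to decimal digit by digit (value = value*16 + digit):
  3 -> 3
  3*16 + 12 (C) = 60
  60*16 + 3 = 963
  963*16 + 12 (C) = 15420
  15420*16 + 3 = 246723
  246723*16 + 12 (C) = 3947580
  3947580*16 + 12 (C) = 63161292
  63161292*16 + 3 = 1010580675
Decimal = 1010580675

1010580675


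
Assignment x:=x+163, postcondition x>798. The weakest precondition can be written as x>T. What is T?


Formula: wp(x:=E, P) = P[E/x] (substitute E for x in postcondition)
Step 1: Postcondition: x>798
Step 2: Substitute x+163 for x: x+163>798
Step 3: Solve for x: x > 798-163 = 635

635


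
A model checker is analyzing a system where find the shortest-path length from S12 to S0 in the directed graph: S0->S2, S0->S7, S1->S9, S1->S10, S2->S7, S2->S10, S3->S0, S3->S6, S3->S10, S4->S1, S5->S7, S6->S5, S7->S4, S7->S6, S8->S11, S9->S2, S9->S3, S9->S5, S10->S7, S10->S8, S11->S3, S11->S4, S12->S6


BFS layer-by-layer from S12:
  dist 0: {S12}
  dist 1: {S6}
  dist 2: {S5}
  dist 3: {S7}
  dist 4: {S4}
  dist 5: {S1}
  dist 6: {S9, S10}
  dist 7: {S2, S3, S8}
  dist 8: {S0, S11}
  -> S0 reached at distance 8
Shortest path length = 8

8


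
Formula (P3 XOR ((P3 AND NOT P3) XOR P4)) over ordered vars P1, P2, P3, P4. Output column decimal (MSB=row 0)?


Formula: (P3 XOR ((P3 AND NOT P3) XOR P4)) over P1, P2, P3, P4 (16 rows)
Evaluate each row (bits = P1,P2,P3,P4, MSB first):
  row 0 [0000]: (0 XOR ((0 AND NOT 0) XOR 0)) -> 0
  row 1 [0001]: (0 XOR ((0 AND NOT 0) XOR 1)) -> 1
  row 2 [0010]: (1 XOR ((1 AND NOT 1) XOR 0)) -> 1
  row 3 [0011]: (1 XOR ((1 AND NOT 1) XOR 1)) -> 0
  row 4 [0100]: (0 XOR ((0 AND NOT 0) XOR 0)) -> 0
  row 5 [0101]: (0 XOR ((0 AND NOT 0) XOR 1)) -> 1
  row 6 [0110]: (1 XOR ((1 AND NOT 1) XOR 0)) -> 1
  row 7 [0111]: (1 XOR ((1 AND NOT 1) XOR 1)) -> 0
  row 8 [1000]: (0 XOR ((0 AND NOT 0) XOR 0)) -> 0
  row 9 [1001]: (0 XOR ((0 AND NOT 0) XOR 1)) -> 1
  row 10 [1010]: (1 XOR ((1 AND NOT 1) XOR 0)) -> 1
  row 11 [1011]: (1 XOR ((1 AND NOT 1) XOR 1)) -> 0
  row 12 [1100]: (0 XOR ((0 AND NOT 0) XOR 0)) -> 0
  row 13 [1101]: (0 XOR ((0 AND NOT 0) XOR 1)) -> 1
  row 14 [1110]: (1 XOR ((1 AND NOT 1) XOR 0)) -> 1
  row 15 [1111]: (1 XOR ((1 AND NOT 1) XOR 1)) -> 0
Full result column, 4 rows per line (P1,P2 fixed per line; P3,P4 runs 00..11 left to right):
  rows 0-3 [P1,P2=00]: 0110  = hex 6
  rows 4-7 [P1,P2=01]: 0110  = hex 6
  rows 8-11 [P1,P2=10]: 0110  = hex 6
  rows 12-15 [P1,P2=11]: 0110  = hex 6
Output column (row 0 .. row 15) = 0110011001100110
Output column grouped in 4s = 0110 0110 0110 0110 = 0x6666
Convert to decimal digit by digit (value = value*16 + digit):
  6 -> 6
  6*16 + 6 = 102
  102*16 + 6 = 1638
  1638*16 + 6 = 26214
Decimal = 26214

26214


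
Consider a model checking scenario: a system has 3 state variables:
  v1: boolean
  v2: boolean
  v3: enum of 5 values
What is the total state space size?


State space = product of domain sizes of all variables.
Domain sizes:
  v1 (boolean): 2
  v2 (boolean): 2
  v3 (enum of 5 values): 5
Product = 2 * 2 * 5 = 20

20


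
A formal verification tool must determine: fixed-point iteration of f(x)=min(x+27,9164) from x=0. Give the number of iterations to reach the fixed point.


Step 1: x=0, cap=9164, increment=27
Step 2: x grows by 27 each step until capped at 9164; fixed point is x=9164
Step 3: iterations = ceil(9164/27) = 340

340


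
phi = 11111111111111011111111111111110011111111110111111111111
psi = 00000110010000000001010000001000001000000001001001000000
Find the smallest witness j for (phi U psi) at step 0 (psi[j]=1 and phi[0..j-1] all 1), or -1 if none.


(phi U psi) at 0: need smallest j with psi[j]=1 and phi[i]=1 for all i in [0,j).
Scan from step 0:
  step 0: phi=1, psi=0 -> continue
  step 1: phi=1, psi=0 -> continue
  step 2: phi=1, psi=0 -> continue
  step 3: phi=1, psi=0 -> continue
  step 5: psi=1 and phi held for [0,5) -> witness found
Witness step = 5

5


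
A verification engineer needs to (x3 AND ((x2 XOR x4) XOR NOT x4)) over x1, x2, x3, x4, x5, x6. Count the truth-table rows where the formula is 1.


Formula: (x3 AND ((x2 XOR x4) XOR NOT x4)) over 6 vars (64 rows)
Evaluate each row (x1, x2, x3, x4, x5, x6 as bits, MSB first):
  row 0 [000000]: (0 AND ((0 XOR 0) XOR NOT 0)) -> 0
  row 1 [000001]: (0 AND ((0 XOR 0) XOR NOT 0)) -> 0
  row 2 [000010]: (0 AND ((0 XOR 0) XOR NOT 0)) -> 0
  row 3 [000011]: (0 AND ((0 XOR 0) XOR NOT 0)) -> 0
  row 4 [000100]: (0 AND ((0 XOR 1) XOR NOT 1)) -> 0
  (every remaining row is evaluated the same way; all 64 results are listed next)
Full result column, 8 rows per line (x1,x2,x3 fixed per line; x4,x5,x6 runs 000..111 left to right):
  rows 0-7 [x1,x2,x3=000]: 00000000  (ones: 0)
  rows 8-15 [x1,x2,x3=001]: 11111111  (ones: 8)
  rows 16-23 [x1,x2,x3=010]: 00000000  (ones: 0)
  rows 24-31 [x1,x2,x3=011]: 00000000  (ones: 0)
  rows 32-39 [x1,x2,x3=100]: 00000000  (ones: 0)
  rows 40-47 [x1,x2,x3=101]: 11111111  (ones: 8)
  rows 48-55 [x1,x2,x3=110]: 00000000  (ones: 0)
  rows 56-63 [x1,x2,x3=111]: 00000000  (ones: 0)
Count of 1-rows = 0+8+0+0+0+8+0+0 = 16

16


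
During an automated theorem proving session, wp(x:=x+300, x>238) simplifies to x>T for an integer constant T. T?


Formula: wp(x:=E, P) = P[E/x] (substitute E for x in postcondition)
Step 1: Postcondition: x>238
Step 2: Substitute x+300 for x: x+300>238
Step 3: Solve for x: x > 238-300 = -62

-62


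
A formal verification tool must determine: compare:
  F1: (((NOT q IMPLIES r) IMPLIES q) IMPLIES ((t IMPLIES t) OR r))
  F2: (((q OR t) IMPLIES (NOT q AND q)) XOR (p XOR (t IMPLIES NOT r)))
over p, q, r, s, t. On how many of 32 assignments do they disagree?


F1 = (((NOT q IMPLIES r) IMPLIES q) IMPLIES ((t IMPLIES t) OR r))
F2 = (((q OR t) IMPLIES (NOT q AND q)) XOR (p XOR (t IMPLIES NOT r)))
Evaluate both on each of 32 rows (bits = p,q,r,s,t):
  row 0 [00000]: F1=1 F2=0 (differ) -> 1
  row 1 [00001]: F1=1 F2=1 -> 0
  row 2 [00010]: F1=1 F2=0 (differ) -> 1
  row 3 [00011]: F1=1 F2=1 -> 0
  row 4 [00100]: F1=1 F2=0 (differ) -> 1
  row 5 [00101]: F1=1 F2=0 (differ) -> 1
  row 6 [00110]: F1=1 F2=0 (differ) -> 1
  row 7 [00111]: F1=1 F2=0 (differ) -> 1
  row 8 [01000]: F1=1 F2=1 -> 0
  row 9 [01001]: F1=1 F2=1 -> 0
  row 10 [01010]: F1=1 F2=1 -> 0
  row 11 [01011]: F1=1 F2=1 -> 0
  row 12 [01100]: F1=1 F2=1 -> 0
  row 13 [01101]: F1=1 F2=0 (differ) -> 1
  row 14 [01110]: F1=1 F2=1 -> 0
  row 15 [01111]: F1=1 F2=0 (differ) -> 1
  row 16 [10000]: F1=1 F2=1 -> 0
  row 17 [10001]: F1=1 F2=0 (differ) -> 1
  row 18 [10010]: F1=1 F2=1 -> 0
  row 19 [10011]: F1=1 F2=0 (differ) -> 1
  row 20 [10100]: F1=1 F2=1 -> 0
  row 21 [10101]: F1=1 F2=1 -> 0
  row 22 [10110]: F1=1 F2=1 -> 0
  row 23 [10111]: F1=1 F2=1 -> 0
  row 24 [11000]: F1=1 F2=0 (differ) -> 1
  row 25 [11001]: F1=1 F2=0 (differ) -> 1
  row 26 [11010]: F1=1 F2=0 (differ) -> 1
  row 27 [11011]: F1=1 F2=0 (differ) -> 1
  row 28 [11100]: F1=1 F2=0 (differ) -> 1
  row 29 [11101]: F1=1 F2=1 -> 0
  row 30 [11110]: F1=1 F2=0 (differ) -> 1
  row 31 [11111]: F1=1 F2=1 -> 0
Full result column, 8 rows per line (p,q fixed per line; r,s,t runs 000..111 left to right):
  rows 0-7 [p,q=00]: 10101111  (ones: 6)
  rows 8-15 [p,q=01]: 00000101  (ones: 2)
  rows 16-23 [p,q=10]: 01010000  (ones: 2)
  rows 24-31 [p,q=11]: 11111010  (ones: 6)
Disagreements = 6+2+2+6 = 16

16


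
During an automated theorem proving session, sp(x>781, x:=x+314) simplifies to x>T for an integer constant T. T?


Formula: sp(P, x:=E) = exists old_x. (x = E[old_x/x]) AND P[old_x/x] (old_x is the value of x before the assignment; eliminate old_x by solving x = E[old_x/x] for old_x)
Step 1: Precondition P: x>781, i.e. old_x > 781
Step 2: Assignment gives x = old_x + 314, so old_x = x - 314
Step 3: Substitute into P: x - 314 > 781
Step 4: Simplify: x > 781+314 = 1095

1095


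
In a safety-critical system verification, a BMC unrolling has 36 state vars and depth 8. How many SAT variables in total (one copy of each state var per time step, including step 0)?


BMC unrolls to depth k, creating one copy of each state var for steps 0..k.
Step count = 8 + 1 = 9 (steps 0 through 8)
Vars per step = 36
Total = 36 * 9 = 324

324


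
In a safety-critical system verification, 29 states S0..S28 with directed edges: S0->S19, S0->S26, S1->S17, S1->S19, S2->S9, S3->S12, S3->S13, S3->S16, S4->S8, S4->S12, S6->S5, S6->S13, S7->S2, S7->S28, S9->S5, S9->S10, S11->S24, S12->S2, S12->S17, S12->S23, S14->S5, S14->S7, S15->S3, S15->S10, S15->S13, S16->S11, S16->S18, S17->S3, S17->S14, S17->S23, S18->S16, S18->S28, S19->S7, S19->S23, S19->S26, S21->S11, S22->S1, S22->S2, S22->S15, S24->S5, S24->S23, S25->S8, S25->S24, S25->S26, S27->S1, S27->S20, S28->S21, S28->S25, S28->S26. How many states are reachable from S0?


BFS from S0:
  layer 0: {S0}
  layer 1: {S19, S26}
  layer 2: {S7, S23}
  layer 3: {S2, S28}
  layer 4: {S9, S21, S25}
  layer 5: {S5, S8, S10, S11, S24}
Reachable set: {S0, S2, S5, S7, S8, S9, S10, S11, S19, S21, S23, S24, S25, S26, S28}
Count = 15

15


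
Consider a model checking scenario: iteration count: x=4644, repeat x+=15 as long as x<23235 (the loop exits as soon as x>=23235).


Step 1: x goes from 4644 toward 23235 by 15; the body runs while x<23235, so iterations = ceil((bound-start)/step)
Step 2: Distance=18591
Step 3: ceil(18591/15)=1240

1240


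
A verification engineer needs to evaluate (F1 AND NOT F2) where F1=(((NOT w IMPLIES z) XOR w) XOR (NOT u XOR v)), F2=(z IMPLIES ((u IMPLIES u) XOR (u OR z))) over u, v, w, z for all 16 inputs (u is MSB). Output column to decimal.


F1 = (((NOT w IMPLIES z) XOR w) XOR (NOT u XOR v))
F2 = (z IMPLIES ((u IMPLIES u) XOR (u OR z)))
Counterexample to F1=>F2 is where F1=1 and F2=0.
Evaluate each row (bits = u,v,w,z, MSB first):
  row 0 [0000]: F1=1 F2=1 -> F1&~F2 -> 0
  row 1 [0001]: F1=0 F2=0 -> F1&~F2 -> 0
  row 2 [0010]: F1=1 F2=1 -> F1&~F2 -> 0
  row 3 [0011]: F1=1 F2=0 -> F1&~F2 -> 1
  row 4 [0100]: F1=0 F2=1 -> F1&~F2 -> 0
  row 5 [0101]: F1=1 F2=0 -> F1&~F2 -> 1
  row 6 [0110]: F1=0 F2=1 -> F1&~F2 -> 0
  row 7 [0111]: F1=0 F2=0 -> F1&~F2 -> 0
  row 8 [1000]: F1=0 F2=1 -> F1&~F2 -> 0
  row 9 [1001]: F1=1 F2=0 -> F1&~F2 -> 1
  row 10 [1010]: F1=0 F2=1 -> F1&~F2 -> 0
  row 11 [1011]: F1=0 F2=0 -> F1&~F2 -> 0
  row 12 [1100]: F1=1 F2=1 -> F1&~F2 -> 0
  row 13 [1101]: F1=0 F2=0 -> F1&~F2 -> 0
  row 14 [1110]: F1=1 F2=1 -> F1&~F2 -> 0
  row 15 [1111]: F1=1 F2=0 -> F1&~F2 -> 1
Full result column, 4 rows per line (u,v fixed per line; w,z runs 00..11 left to right):
  rows 0-3 [u,v=00]: 0001  = hex 1
  rows 4-7 [u,v=01]: 0100  = hex 4
  rows 8-11 [u,v=10]: 0100  = hex 4
  rows 12-15 [u,v=11]: 0001  = hex 1
Counterexample vector (row 0 .. row 15) = 0001010001000001
Output column grouped in 4s = 0001 0100 0100 0001 = 0x1441
Convert to decimal digit by digit (value = value*16 + digit):
  1 -> 1
  1*16 + 4 = 20
  20*16 + 4 = 324
  324*16 + 1 = 5185
Decimal = 5185

5185


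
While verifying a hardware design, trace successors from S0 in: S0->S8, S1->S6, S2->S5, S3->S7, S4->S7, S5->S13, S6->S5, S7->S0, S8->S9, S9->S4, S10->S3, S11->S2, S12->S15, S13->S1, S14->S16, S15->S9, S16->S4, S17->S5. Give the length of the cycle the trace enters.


Trace from S0 until a state repeats:
  S0 -> S8 -> S9 -> S4 -> S7 -> S0
S0 first seen at step 0, revisited at step 5.
Cycle length = 5 - 0 = 5

5
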